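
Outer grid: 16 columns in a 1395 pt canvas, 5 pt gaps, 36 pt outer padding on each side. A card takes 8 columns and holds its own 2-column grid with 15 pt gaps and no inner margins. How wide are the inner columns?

322 pt

Outer content = 1395 − 2·36 = 1323 pt.
1323 − 15·5 = 1248; ÷16 gives c = 78 pt.
8 columns plus 7 gaps: 624 + 35 = 659 pt.
659 − 1·15 = 644; ÷2 gives d = 322 pt.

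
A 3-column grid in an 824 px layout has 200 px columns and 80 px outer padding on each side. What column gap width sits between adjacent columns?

32 px

Take off 160 px of margins, leaving 664 px.
3 columns take 3·200 = 600 px; remaining 64 splits into 2 column gaps.
g = 64 / 2 = 32 px.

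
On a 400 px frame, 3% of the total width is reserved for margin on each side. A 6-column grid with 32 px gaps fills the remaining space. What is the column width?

36 px

Margins: 3% × 400 = 12 px each, so content = 400 − 24 = 376 px.
6 columns + 5 gaps: 6c + 5·32 = 376.
6c = 376 − 160 = 216, so c = 36 px.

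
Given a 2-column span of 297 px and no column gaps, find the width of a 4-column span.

594 px

2c = 297 → c = 148.5 px.
4-column span = 4·148.5 = 594 px.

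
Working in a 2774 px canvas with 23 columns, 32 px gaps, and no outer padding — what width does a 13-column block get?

1554 px

23 columns + 22 gaps: 23c + 22·32 = 2774.
23c = 2774 − 704 = 2070, so c = 90 px.
13 columns plus 12 gaps: 1170 + 384 = 1554 px.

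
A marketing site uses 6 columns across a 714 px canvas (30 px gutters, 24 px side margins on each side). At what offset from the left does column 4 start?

Take off 48 px of margins, leaving 666 px.
6 columns + 5 gutters: 6c + 5·30 = 666.
6c = 666 − 150 = 516, so c = 86 px.
Column 4 starts at margin + 3·(column + gutter) = 24 + 3·116 = 372 px.

372 px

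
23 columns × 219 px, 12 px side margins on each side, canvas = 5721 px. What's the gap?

30 px

Inside the margins: 5721 − 24 = 5697 px.
Columns use 5037 px, leaving 660 px across 22 gaps = 30 px each.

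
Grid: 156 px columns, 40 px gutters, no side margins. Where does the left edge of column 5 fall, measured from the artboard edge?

Each column+gutter stride is 196 px; with no margin, 4 of them is 784 px.

784 px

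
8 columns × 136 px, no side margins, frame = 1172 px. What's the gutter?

8·136 + 7g = 1172 → 7g = 84 → g = 12 px.

12 px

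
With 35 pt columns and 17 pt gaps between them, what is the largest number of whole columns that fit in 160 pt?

k columns need k·35 + (k−1)·17 = k·52 − 17.
k·52 − 17 ≤ 160 → k ≤ 177 / 52 ≈ 3.40, so k = 3.

3 columns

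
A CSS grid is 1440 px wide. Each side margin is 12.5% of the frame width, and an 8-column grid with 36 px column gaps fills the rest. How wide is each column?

103.5 px

Margins: 12.5% × 1440 = 180 px each, so content = 1440 − 360 = 1080 px.
1080 − 7·36 = 828; ÷8 gives c = 103.5 px.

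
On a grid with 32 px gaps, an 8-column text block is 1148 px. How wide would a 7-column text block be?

1000.5 px

1148 − 7·32 = 924; ÷8 gives c = 115.5 px.
7-column span = 7·115.5 + 6·32 = 1000.5 px.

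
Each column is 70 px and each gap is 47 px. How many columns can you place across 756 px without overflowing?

6 columns

6 columns: 6·70 + 5·47 = 655 px ≤ 756.
7 columns: 772 px > 756. So 6.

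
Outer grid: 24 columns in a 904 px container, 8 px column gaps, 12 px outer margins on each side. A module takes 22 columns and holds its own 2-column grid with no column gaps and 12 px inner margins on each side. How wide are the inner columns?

Take off 24 px of margins, leaving 880 px.
880 − 23·8 = 696; ÷24 gives c = 29 px.
Span of 22: 22·29 + 21·8 = 638 + 168 = 806 px.
Inner content = 806 − 2·12 = 782 px.
With no column gaps, each column is 782/2 = 391 px.

391 px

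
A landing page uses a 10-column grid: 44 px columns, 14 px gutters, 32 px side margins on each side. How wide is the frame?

630 px

Total width: 2·32 + 10·44 + 9·14 = 630 px.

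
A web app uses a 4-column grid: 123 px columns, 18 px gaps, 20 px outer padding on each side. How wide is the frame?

586 px

Frame = 2·20 + 4·123 + 3·18 = 40 + 492 + 54 = 586 px.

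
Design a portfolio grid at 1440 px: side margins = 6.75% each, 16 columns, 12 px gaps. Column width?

Margins: 6.75% × 1440 = 97.2 px each, so content = 1440 − 194.4 = 1245.6 px.
1245.6 − 15·12 = 1065.6; ÷16 gives c = 66.6 px.

66.6 px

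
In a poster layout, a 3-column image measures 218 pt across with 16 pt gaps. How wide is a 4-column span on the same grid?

218 − 2·16 = 186; ÷3 gives c = 62 pt.
Span of 4: 4·62 + 3·16 = 248 + 48 = 296 pt.

296 pt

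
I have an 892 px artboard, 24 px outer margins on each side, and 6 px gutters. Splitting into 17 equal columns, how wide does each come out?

Inside the margins: 892 − 48 = 844 px.
Subtracting 16 gutters of 6 leaves 748 for 17 columns, so c = 44 px.

44 px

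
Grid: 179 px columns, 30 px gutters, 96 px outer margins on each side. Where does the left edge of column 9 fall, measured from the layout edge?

1768 px

Column 9 starts at margin + 8·(column + gutter) = 96 + 8·209 = 1768 px.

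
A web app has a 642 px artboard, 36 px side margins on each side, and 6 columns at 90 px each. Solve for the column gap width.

6 px

Inside the margins: 642 − 72 = 570 px.
6 columns take 6·90 = 540 px; remaining 30 splits into 5 column gaps.
g = 30 / 5 = 6 px.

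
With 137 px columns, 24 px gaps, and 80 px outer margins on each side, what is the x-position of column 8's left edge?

1207 px

Column 8 starts at margin + 7·(column + gutter) = 80 + 7·161 = 1207 px.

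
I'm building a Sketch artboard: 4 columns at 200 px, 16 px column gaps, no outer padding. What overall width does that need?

848 px

Summing: 800 + 48 = 848 px.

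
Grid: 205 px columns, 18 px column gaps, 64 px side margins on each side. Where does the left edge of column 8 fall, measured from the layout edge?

1625 px

Before column 8: the margin + 7 columns + 7 column gaps.
Offset = 64 + 7·(205 + 18) = 64 + 1561 = 1625 px.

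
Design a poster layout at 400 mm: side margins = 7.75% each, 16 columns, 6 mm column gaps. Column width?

15.5 mm

Margins: 7.75% × 400 = 31 mm each, so content = 400 − 62 = 338 mm.
16c + 15·6 = 338 → 16c = 248 → c = 15.5 mm.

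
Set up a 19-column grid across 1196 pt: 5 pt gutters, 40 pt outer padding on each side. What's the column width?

54 pt

Take off 80 pt of margins, leaving 1116 pt.
19 columns + 18 gutters: 19c + 18·5 = 1116.
19c = 1116 − 90 = 1026, so c = 54 pt.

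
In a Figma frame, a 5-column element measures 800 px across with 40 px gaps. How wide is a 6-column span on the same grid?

968 px

5 columns + 4 gaps: 5c + 4·40 = 800.
5c = 800 − 160 = 640, so c = 128 px.
6 columns plus 5 gaps: 768 + 200 = 968 px.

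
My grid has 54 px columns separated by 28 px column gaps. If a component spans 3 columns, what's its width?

218 px

3 columns plus 2 column gaps: 162 + 56 = 218 px.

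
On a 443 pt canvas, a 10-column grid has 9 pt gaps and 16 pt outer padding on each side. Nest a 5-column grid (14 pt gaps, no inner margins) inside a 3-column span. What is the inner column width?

12.2 pt

Subtract both margins: 443 − 2·16 = 411 pt.
10c + 9·9 = 411 → 10c = 330 → c = 33 pt.
Span of 3: 3·33 + 2·9 = 99 + 18 = 117 pt.
Subtracting 4 gaps of 14 leaves 61 for 5 columns, so d = 12.2 pt.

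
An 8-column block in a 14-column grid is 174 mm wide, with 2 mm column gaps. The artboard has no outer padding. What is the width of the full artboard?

8c + 7·2 = 174 → 8c = 160 → c = 20 mm.
Artboard = 14·20 + 13·2 = 280 + 26 = 306 mm.

306 mm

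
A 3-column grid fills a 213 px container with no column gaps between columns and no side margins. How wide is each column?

With no column gaps, each column is 213/3 = 71 px.

71 px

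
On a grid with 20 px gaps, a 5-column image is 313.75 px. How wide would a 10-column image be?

Subtracting 4 gaps of 20 leaves 233.75 for 5 columns, so c = 46.75 px.
Span of 10: 10·46.75 + 9·20 = 467.5 + 180 = 647.5 px.

647.5 px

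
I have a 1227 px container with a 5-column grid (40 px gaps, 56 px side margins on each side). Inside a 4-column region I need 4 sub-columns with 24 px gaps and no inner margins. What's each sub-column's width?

Subtract both margins: 1227 − 2·56 = 1115 px.
Subtracting 4 gaps of 40 leaves 955 for 5 columns, so c = 191 px.
4-column span = 4·191 + 3·40 = 884 px.
Subtracting 3 gaps of 24 leaves 812 for 4 columns, so d = 203 px.

203 px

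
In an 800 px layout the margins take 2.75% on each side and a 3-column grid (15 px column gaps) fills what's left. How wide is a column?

242 px

800 × (1 − 2·2.75%) = 800 × 94.5% = 756 px for the columns.
3 columns + 2 column gaps: 3c + 2·15 = 756.
3c = 756 − 30 = 726, so c = 242 px.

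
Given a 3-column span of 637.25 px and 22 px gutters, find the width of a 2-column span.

417.5 px

637.25 − 2·22 = 593.25; ÷3 gives c = 197.75 px.
Span of 2: 2·197.75 + 1·22 = 395.5 + 22 = 417.5 px.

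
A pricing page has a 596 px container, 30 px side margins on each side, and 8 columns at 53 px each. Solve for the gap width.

Take off 60 px of margins, leaving 536 px.
8 columns take 8·53 = 424 px; remaining 112 splits into 7 gaps.
g = 112 / 7 = 16 px.

16 px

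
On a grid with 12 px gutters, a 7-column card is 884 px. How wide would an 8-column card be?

1012 px

884 − 6·12 = 812; ÷7 gives c = 116 px.
8 columns plus 7 gutters: 928 + 84 = 1012 px.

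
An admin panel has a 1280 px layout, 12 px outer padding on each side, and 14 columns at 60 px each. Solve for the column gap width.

Subtract both margins: 1280 − 2·12 = 1256 px.
Columns use 840 px, leaving 416 px across 13 column gaps = 32 px each.

32 px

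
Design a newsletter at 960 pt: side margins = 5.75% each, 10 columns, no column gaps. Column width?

84.96 pt

960 × (1 − 2·5.75%) = 960 × 88.5% = 849.6 pt for the columns.
With no column gaps, each column is 849.6/10 = 84.96 pt.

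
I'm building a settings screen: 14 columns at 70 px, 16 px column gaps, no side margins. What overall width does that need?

Container = 14·70 + 13·16 = 980 + 208 = 1188 px.

1188 px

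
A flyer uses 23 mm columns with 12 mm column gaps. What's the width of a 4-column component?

4 columns plus 3 column gaps: 92 + 36 = 128 mm.

128 mm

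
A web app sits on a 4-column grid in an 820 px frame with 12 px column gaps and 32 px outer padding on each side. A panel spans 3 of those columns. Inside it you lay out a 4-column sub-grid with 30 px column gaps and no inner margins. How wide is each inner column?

118.5 px

Outer content = 820 − 2·32 = 756 px.
4 columns + 3 column gaps: 4c + 3·12 = 756.
4c = 756 − 36 = 720, so c = 180 px.
3 columns plus 2 column gaps: 540 + 24 = 564 px.
564 − 3·30 = 474; ÷4 gives d = 118.5 px.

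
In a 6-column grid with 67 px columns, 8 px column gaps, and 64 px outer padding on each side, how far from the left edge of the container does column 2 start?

139 px

Before column 2: the margin + 1 column + 1 column gap.
Offset = 64 + 1·(67 + 8) = 64 + 75 = 139 px.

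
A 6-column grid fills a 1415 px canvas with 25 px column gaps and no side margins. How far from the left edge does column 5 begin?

6 columns + 5 column gaps: 6c + 5·25 = 1415.
6c = 1415 − 125 = 1290, so c = 215 px.
No margin, so column 5 starts at 4·(column + gutter) = 4·240 = 960 px.

960 px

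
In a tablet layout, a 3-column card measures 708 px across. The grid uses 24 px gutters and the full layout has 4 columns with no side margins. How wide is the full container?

3 columns + 2 gutters: 3c + 2·24 = 708.
3c = 708 − 48 = 660, so c = 220 px.
Container = 4·220 + 3·24 = 880 + 72 = 952 px.

952 px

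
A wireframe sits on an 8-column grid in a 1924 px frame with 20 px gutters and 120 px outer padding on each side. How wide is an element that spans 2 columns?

Take off 240 px of margins, leaving 1684 px.
8 columns + 7 gutters: 8c + 7·20 = 1684.
8c = 1684 − 140 = 1544, so c = 193 px.
2 columns plus 1 gutter: 386 + 20 = 406 px.

406 px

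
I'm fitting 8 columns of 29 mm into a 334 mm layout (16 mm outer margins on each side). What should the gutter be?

10 mm

Subtract both margins: 334 − 2·16 = 302 mm.
8 columns take 8·29 = 232 mm; remaining 70 splits into 7 gutters.
g = 70 / 7 = 10 mm.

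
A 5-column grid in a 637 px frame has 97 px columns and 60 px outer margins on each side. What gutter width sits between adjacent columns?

Content width = 637 − 2·60 = 517 px.
5·97 + 4g = 517 → 4g = 32 → g = 8 px.

8 px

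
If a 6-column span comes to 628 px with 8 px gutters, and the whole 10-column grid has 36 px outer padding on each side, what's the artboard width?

Subtracting 5 gutters of 8 leaves 588 for 6 columns, so c = 98 px.
Adding margins, columns and gutters: 72 + 980 + 72 = 1124 px.

1124 px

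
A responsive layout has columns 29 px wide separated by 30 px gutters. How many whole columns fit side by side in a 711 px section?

k columns need k·29 + (k−1)·30 = k·59 − 30.
k·59 − 30 ≤ 711 → k ≤ 741 / 59 ≈ 12.56, so k = 12.

12 columns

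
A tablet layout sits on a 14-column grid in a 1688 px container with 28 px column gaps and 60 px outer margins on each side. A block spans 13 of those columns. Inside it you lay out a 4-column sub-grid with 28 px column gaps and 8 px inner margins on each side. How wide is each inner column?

Inside the margins: 1688 − 120 = 1568 px.
14 columns + 13 column gaps: 14c + 13·28 = 1568.
14c = 1568 − 364 = 1204, so c = 86 px.
13-column span = 13·86 + 12·28 = 1454 px.
Inner content = 1454 − 2·8 = 1438 px.
4d + 3·28 = 1438 → 4d = 1354 → d = 338.5 px.

338.5 px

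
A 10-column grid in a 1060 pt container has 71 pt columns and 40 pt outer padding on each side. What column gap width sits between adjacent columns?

30 pt

Content width = 1060 − 2·40 = 980 pt.
10·71 + 9g = 980 → 9g = 270 → g = 30 pt.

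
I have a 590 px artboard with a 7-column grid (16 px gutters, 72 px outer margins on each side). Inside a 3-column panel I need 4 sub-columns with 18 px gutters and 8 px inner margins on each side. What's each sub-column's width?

28 px

Outer content = 590 − 2·72 = 446 px.
7c + 6·16 = 446 → 7c = 350 → c = 50 px.
3 columns plus 2 gutters: 150 + 32 = 182 px.
Inner content = 182 − 2·8 = 166 px.
166 − 3·18 = 112; ÷4 gives d = 28 px.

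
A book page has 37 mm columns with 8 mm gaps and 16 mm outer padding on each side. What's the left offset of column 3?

106 mm

Each column+gutter stride is 45 mm; 2 of them past the 16 mm margin is 16 + 90 = 106 mm.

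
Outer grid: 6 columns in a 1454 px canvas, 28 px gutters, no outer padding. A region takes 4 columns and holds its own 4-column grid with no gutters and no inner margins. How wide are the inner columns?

240 px

Subtracting 5 gutters of 28 leaves 1314 for 6 columns, so c = 219 px.
4-column span = 4·219 + 3·28 = 960 px.
With no gutters, each column is 960/4 = 240 px.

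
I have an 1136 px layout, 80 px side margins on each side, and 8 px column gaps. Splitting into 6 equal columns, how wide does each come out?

Content width = 1136 − 2·80 = 976 px.
Subtracting 5 column gaps of 8 leaves 936 for 6 columns, so c = 156 px.

156 px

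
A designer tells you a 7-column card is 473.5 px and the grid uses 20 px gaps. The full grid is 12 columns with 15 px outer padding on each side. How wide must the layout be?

7c + 6·20 = 473.5 → 7c = 353.5 → c = 50.5 px.
Layout = 2·15 + 12·50.5 + 11·20 = 30 + 606 + 220 = 856 px.

856 px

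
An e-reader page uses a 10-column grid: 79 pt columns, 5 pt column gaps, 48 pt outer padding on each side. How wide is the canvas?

Total width: 2·48 + 10·79 + 9·5 = 931 pt.

931 pt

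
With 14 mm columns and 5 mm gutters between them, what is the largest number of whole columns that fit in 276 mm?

k columns need k·14 + (k−1)·5 = k·19 − 5.
k·19 − 5 ≤ 276 → k ≤ 281 / 19 ≈ 14.79, so k = 14.

14 columns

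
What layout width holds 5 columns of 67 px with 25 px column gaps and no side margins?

Summing: 335 + 100 = 435 px.

435 px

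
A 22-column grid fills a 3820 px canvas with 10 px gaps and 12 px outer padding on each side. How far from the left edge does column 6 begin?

Subtract both margins: 3820 − 2·12 = 3796 px.
22c + 21·10 = 3796 → 22c = 3586 → c = 163 px.
Column 6 starts at margin + 5·(column + gutter) = 12 + 5·173 = 877 px.

877 px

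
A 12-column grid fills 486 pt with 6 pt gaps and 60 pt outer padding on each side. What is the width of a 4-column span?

Take off 120 pt of margins, leaving 366 pt.
366 − 11·6 = 300; ÷12 gives c = 25 pt.
4 columns plus 3 gaps: 100 + 18 = 118 pt.

118 pt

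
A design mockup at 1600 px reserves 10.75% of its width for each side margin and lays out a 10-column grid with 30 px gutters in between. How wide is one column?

Each margin = 10.75% of 1600 = 172 px; content = 1600 − 2·172 = 1256 px.
10 columns + 9 gutters: 10c + 9·30 = 1256.
10c = 1256 − 270 = 986, so c = 98.6 px.

98.6 px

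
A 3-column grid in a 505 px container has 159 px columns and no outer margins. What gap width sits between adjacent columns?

3 columns take 3·159 = 477 px; remaining 28 splits into 2 gaps.
g = 28 / 2 = 14 px.

14 px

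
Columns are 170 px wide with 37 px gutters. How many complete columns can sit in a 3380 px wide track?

16 columns

Each extra column adds 170 + 37 = 207 px.
(3380 + 37) / 207 = 16.51, so 16 columns fit.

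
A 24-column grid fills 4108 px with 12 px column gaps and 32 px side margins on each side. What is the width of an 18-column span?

3030 px

Inside the margins: 4108 − 64 = 4044 px.
4044 − 23·12 = 3768; ÷24 gives c = 157 px.
18 columns plus 17 column gaps: 2826 + 204 = 3030 px.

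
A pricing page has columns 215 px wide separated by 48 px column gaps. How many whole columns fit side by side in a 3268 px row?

12 columns: 12·215 + 11·48 = 3108 px ≤ 3268.
13 columns: 3371 px > 3268. So 12.

12 columns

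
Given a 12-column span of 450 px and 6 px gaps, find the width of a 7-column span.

12c + 11·6 = 450 → 12c = 384 → c = 32 px.
7-column span = 7·32 + 6·6 = 260 px.

260 px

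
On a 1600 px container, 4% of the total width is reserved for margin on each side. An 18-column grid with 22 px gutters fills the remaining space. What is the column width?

61 px

Each margin = 4% of 1600 = 64 px; content = 1600 − 2·64 = 1472 px.
18c + 17·22 = 1472 → 18c = 1098 → c = 61 px.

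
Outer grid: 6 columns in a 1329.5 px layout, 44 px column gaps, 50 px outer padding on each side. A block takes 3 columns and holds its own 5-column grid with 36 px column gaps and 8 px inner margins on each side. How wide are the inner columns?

86.55 px

Take off 100 px of margins, leaving 1229.5 px.
6c + 5·44 = 1229.5 → 6c = 1009.5 → c = 168.25 px.
Span of 3: 3·168.25 + 2·44 = 504.75 + 88 = 592.75 px.
Inner content = 592.75 − 2·8 = 576.75 px.
5d + 4·36 = 576.75 → 5d = 432.75 → d = 86.55 px.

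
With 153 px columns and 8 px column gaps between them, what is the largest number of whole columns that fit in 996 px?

6 columns

6 columns: 6·153 + 5·8 = 958 px ≤ 996.
7 columns: 1119 px > 996. So 6.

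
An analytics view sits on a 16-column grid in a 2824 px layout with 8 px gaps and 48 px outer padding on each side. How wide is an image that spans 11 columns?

Subtract both margins: 2824 − 2·48 = 2728 px.
16 columns + 15 gaps: 16c + 15·8 = 2728.
16c = 2728 − 120 = 2608, so c = 163 px.
11-column span = 11·163 + 10·8 = 1873 px.

1873 px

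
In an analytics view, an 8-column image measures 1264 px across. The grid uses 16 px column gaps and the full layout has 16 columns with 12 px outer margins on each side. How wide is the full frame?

2568 px

Subtracting 7 column gaps of 16 leaves 1152 for 8 columns, so c = 144 px.
Adding margins, columns and gutters: 24 + 2304 + 240 = 2568 px.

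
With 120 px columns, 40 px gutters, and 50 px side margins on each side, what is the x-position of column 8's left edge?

Column 8 starts at margin + 7·(column + gutter) = 50 + 7·160 = 1170 px.

1170 px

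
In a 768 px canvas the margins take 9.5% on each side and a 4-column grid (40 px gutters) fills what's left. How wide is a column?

Each margin = 9.5% of 768 = 72.96 px; content = 768 − 2·72.96 = 622.08 px.
4 columns + 3 gutters: 4c + 3·40 = 622.08.
4c = 622.08 − 120 = 502.08, so c = 125.52 px.

125.52 px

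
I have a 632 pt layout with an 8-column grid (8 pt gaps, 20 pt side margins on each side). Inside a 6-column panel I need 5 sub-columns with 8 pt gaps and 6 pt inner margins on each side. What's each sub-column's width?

Take off 40 pt of margins, leaving 592 pt.
8c + 7·8 = 592 → 8c = 536 → c = 67 pt.
6 columns plus 5 gaps: 402 + 40 = 442 pt.
Inner content = 442 − 2·6 = 430 pt.
430 − 4·8 = 398; ÷5 gives d = 79.6 pt.

79.6 pt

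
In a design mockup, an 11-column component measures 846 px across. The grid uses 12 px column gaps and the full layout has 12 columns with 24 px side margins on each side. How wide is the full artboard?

972 px

11 columns + 10 column gaps: 11c + 10·12 = 846.
11c = 846 − 120 = 726, so c = 66 px.
Artboard = 2·24 + 12·66 + 11·12 = 48 + 792 + 132 = 972 px.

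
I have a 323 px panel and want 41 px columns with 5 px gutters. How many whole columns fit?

7 columns

k columns need k·41 + (k−1)·5 = k·46 − 5.
k·46 − 5 ≤ 323 → k ≤ 328 / 46 ≈ 7.13, so k = 7.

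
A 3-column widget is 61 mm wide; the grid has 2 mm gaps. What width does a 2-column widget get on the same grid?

40 mm

3 columns + 2 gaps: 3c + 2·2 = 61.
3c = 61 − 4 = 57, so c = 19 mm.
Span of 2: 2·19 + 1·2 = 38 + 2 = 40 mm.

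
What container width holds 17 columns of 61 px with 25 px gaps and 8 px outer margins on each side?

Container = 2·8 + 17·61 + 16·25 = 16 + 1037 + 400 = 1453 px.

1453 px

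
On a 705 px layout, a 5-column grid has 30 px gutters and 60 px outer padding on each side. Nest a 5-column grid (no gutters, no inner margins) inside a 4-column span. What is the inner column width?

Take off 120 px of margins, leaving 585 px.
5 columns + 4 gutters: 5c + 4·30 = 585.
5c = 585 − 120 = 465, so c = 93 px.
4 columns plus 3 gutters: 372 + 90 = 462 px.
462 / 5 = 92.4 px per column.

92.4 px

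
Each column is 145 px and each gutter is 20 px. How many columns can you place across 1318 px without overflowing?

8 columns

Each extra column adds 145 + 20 = 165 px.
(1318 + 20) / 165 = 8.11, so 8 columns fit.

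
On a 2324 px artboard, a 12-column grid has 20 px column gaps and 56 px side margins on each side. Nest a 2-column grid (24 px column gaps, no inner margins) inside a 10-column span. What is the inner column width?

908 px

Take off 112 px of margins, leaving 2212 px.
12c + 11·20 = 2212 → 12c = 1992 → c = 166 px.
Span of 10: 10·166 + 9·20 = 1660 + 180 = 1840 px.
Subtracting 1 column gap of 24 leaves 1816 for 2 columns, so d = 908 px.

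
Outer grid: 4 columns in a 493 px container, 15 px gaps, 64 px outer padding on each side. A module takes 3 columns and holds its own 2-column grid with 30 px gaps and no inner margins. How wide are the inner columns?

120 px

Subtract both margins: 493 − 2·64 = 365 px.
365 − 3·15 = 320; ÷4 gives c = 80 px.
3 columns plus 2 gaps: 240 + 30 = 270 px.
2d + 1·30 = 270 → 2d = 240 → d = 120 px.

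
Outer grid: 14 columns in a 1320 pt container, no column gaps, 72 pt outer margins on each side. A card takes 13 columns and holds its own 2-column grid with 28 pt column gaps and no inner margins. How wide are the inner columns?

Take off 144 pt of margins, leaving 1176 pt.
1176 / 14 = 84 pt per column.
13-column span = 13·84 = 1092 pt.
1092 − 1·28 = 1064; ÷2 gives d = 532 pt.

532 pt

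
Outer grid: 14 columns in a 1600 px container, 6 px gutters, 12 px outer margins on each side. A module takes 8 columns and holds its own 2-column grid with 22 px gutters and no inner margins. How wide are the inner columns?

Take off 24 px of margins, leaving 1576 px.
Subtracting 13 gutters of 6 leaves 1498 for 14 columns, so c = 107 px.
8-column span = 8·107 + 7·6 = 898 px.
898 − 1·22 = 876; ÷2 gives d = 438 px.

438 px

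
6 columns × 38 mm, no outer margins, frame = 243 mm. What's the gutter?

3 mm

Columns use 228 mm, leaving 15 mm across 5 gutters = 3 mm each.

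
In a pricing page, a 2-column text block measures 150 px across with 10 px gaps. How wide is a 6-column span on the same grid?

470 px

150 − 1·10 = 140; ÷2 gives c = 70 px.
6 columns plus 5 gaps: 420 + 50 = 470 px.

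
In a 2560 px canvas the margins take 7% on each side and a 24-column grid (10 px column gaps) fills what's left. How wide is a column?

Margins: 7% × 2560 = 179.2 px each, so content = 2560 − 358.4 = 2201.6 px.
2201.6 − 23·10 = 1971.6; ÷24 gives c = 82.15 px.

82.15 px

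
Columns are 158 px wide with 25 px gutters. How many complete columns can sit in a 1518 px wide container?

Each extra column adds 158 + 25 = 183 px.
(1518 + 25) / 183 = 8.43, so 8 columns fit.

8 columns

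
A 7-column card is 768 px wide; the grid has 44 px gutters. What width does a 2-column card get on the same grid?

188 px

768 − 6·44 = 504; ÷7 gives c = 72 px.
2 columns plus 1 gutter: 144 + 44 = 188 px.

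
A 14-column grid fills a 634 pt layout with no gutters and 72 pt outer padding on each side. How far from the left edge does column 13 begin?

Content = 634 − 2·72 = 490 pt.
14c = 490 → c = 35 pt.
Each column+gutter stride is 35 pt; 12 of them past the 72 pt margin is 72 + 420 = 492 pt.

492 pt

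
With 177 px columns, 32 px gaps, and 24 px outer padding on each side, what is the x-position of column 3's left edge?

Column 3 starts at margin + 2·(column + gutter) = 24 + 2·209 = 442 px.

442 px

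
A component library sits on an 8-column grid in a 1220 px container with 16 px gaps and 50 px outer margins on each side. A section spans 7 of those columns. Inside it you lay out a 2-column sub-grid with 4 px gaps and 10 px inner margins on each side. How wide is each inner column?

Outer content = 1220 − 2·50 = 1120 px.
1120 − 7·16 = 1008; ÷8 gives c = 126 px.
7-column span = 7·126 + 6·16 = 978 px.
Inner content = 978 − 2·10 = 958 px.
2d + 1·4 = 958 → 2d = 954 → d = 477 px.

477 px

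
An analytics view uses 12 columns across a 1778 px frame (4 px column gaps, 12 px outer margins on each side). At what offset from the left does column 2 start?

158.5 px

Subtract both margins: 1778 − 2·12 = 1754 px.
1754 − 11·4 = 1710; ÷12 gives c = 142.5 px.
Each column+gutter stride is 146.5 px; 1 of them past the 12 px margin is 12 + 146.5 = 158.5 px.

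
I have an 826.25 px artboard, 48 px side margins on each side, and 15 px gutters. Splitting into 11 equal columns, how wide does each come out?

Content width = 826.25 − 2·48 = 730.25 px.
Subtracting 10 gutters of 15 leaves 580.25 for 11 columns, so c = 52.75 px.

52.75 px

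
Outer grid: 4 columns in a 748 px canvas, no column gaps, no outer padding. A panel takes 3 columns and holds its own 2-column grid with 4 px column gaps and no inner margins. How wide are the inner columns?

4c = 748 → c = 187 px.
3-column span = 3·187 = 561 px.
2d + 1·4 = 561 → 2d = 557 → d = 278.5 px.

278.5 px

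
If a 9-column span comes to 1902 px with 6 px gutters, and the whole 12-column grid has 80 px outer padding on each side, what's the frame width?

2698 px

Subtracting 8 gutters of 6 leaves 1854 for 9 columns, so c = 206 px.
Frame = 2·80 + 12·206 + 11·6 = 160 + 2472 + 66 = 2698 px.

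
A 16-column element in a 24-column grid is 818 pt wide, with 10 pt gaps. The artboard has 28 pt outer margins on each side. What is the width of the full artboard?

1288 pt

16 columns + 15 gaps: 16c + 15·10 = 818.
16c = 818 − 150 = 668, so c = 41.75 pt.
Total width: 2·28 + 24·41.75 + 23·10 = 1288 pt.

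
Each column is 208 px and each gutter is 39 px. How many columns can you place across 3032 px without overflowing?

12 columns

Each extra column adds 208 + 39 = 247 px.
(3032 + 39) / 247 = 12.43, so 12 columns fit.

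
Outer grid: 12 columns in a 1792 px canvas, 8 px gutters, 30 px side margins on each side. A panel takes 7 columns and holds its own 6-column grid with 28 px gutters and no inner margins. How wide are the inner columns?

144.5 px

Outer content = 1792 − 2·30 = 1732 px.
12c + 11·8 = 1732 → 12c = 1644 → c = 137 px.
Span of 7: 7·137 + 6·8 = 959 + 48 = 1007 px.
6 columns + 5 gutters: 6d + 5·28 = 1007.
6d = 1007 − 140 = 867, so d = 144.5 px.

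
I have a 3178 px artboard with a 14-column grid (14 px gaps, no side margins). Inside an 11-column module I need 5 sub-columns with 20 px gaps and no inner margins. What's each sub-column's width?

14c + 13·14 = 3178 → 14c = 2996 → c = 214 px.
Span of 11: 11·214 + 10·14 = 2354 + 140 = 2494 px.
5d + 4·20 = 2494 → 5d = 2414 → d = 482.8 px.

482.8 px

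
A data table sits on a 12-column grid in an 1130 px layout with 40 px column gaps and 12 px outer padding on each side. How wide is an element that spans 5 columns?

Content width = 1130 − 2·12 = 1106 px.
12 columns + 11 column gaps: 12c + 11·40 = 1106.
12c = 1106 − 440 = 666, so c = 55.5 px.
Span of 5: 5·55.5 + 4·40 = 277.5 + 160 = 437.5 px.

437.5 px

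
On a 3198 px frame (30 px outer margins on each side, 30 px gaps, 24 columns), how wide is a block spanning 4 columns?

498 px

Content width = 3198 − 2·30 = 3138 px.
24 columns + 23 gaps: 24c + 23·30 = 3138.
24c = 3138 − 690 = 2448, so c = 102 px.
4-column span = 4·102 + 3·30 = 498 px.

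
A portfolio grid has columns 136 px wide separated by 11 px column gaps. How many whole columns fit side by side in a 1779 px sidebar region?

k columns need k·136 + (k−1)·11 = k·147 − 11.
k·147 − 11 ≤ 1779 → k ≤ 1790 / 147 ≈ 12.18, so k = 12.

12 columns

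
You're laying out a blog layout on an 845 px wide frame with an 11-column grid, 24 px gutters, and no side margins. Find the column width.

11 columns + 10 gutters: 11c + 10·24 = 845.
11c = 845 − 240 = 605, so c = 55 px.

55 px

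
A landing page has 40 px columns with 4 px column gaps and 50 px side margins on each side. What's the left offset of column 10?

Each column+gutter stride is 44 px; 9 of them past the 50 px margin is 50 + 396 = 446 px.

446 px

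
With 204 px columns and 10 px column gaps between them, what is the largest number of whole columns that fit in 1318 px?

6 columns

Each extra column adds 204 + 10 = 214 px.
(1318 + 10) / 214 = 6.21, so 6 columns fit.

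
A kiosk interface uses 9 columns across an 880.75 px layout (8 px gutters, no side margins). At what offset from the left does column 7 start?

592.5 px

9c + 8·8 = 880.75 → 9c = 816.75 → c = 90.75 px.
Before column 7: 6 columns + 6 gutters.
Offset = 6·(90.75 + 8) = 6·98.75 = 592.5 px.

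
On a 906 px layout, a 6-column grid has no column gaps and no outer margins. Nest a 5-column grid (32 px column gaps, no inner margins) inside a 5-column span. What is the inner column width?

6c = 906 → c = 151 px.
With no column gaps, 5 columns span 5·151 = 755 px.
5d + 4·32 = 755 → 5d = 627 → d = 125.4 px.

125.4 px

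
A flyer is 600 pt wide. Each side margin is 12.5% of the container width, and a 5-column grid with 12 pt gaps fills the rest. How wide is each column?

Each margin = 12.5% of 600 = 75 pt; content = 600 − 2·75 = 450 pt.
5 columns + 4 gaps: 5c + 4·12 = 450.
5c = 450 − 48 = 402, so c = 80.4 pt.

80.4 pt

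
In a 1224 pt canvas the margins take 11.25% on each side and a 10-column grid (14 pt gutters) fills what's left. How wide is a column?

82.26 pt

1224 × (1 − 2·11.25%) = 1224 × 77.5% = 948.6 pt for the columns.
10c + 9·14 = 948.6 → 10c = 822.6 → c = 82.26 pt.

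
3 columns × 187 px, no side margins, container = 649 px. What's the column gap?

44 px

Columns use 561 px, leaving 88 px across 2 column gaps = 44 px each.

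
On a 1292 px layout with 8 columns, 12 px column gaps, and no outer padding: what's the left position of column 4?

489 px

8c + 7·12 = 1292 → 8c = 1208 → c = 151 px.
Each column+gutter stride is 163 px; with no margin, 3 of them is 489 px.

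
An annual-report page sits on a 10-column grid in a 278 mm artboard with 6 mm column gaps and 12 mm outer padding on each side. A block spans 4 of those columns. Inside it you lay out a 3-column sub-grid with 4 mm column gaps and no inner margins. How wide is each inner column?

30 mm

Inside the margins: 278 − 24 = 254 mm.
Subtracting 9 column gaps of 6 leaves 200 for 10 columns, so c = 20 mm.
Span of 4: 4·20 + 3·6 = 80 + 18 = 98 mm.
3 columns + 2 column gaps: 3d + 2·4 = 98.
3d = 98 − 8 = 90, so d = 30 mm.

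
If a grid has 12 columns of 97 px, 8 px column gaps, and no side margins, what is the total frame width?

1252 px

Summing: 1164 + 88 = 1252 px.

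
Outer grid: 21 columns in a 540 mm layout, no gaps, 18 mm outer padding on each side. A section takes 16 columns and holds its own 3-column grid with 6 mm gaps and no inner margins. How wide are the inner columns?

Inside the margins: 540 − 36 = 504 mm.
21c = 504 → c = 24 mm.
With no gaps, 16 columns span 16·24 = 384 mm.
3d + 2·6 = 384 → 3d = 372 → d = 124 mm.

124 mm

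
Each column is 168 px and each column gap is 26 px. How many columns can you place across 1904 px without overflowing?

k columns need k·168 + (k−1)·26 = k·194 − 26.
k·194 − 26 ≤ 1904 → k ≤ 1930 / 194 ≈ 9.95, so k = 9.

9 columns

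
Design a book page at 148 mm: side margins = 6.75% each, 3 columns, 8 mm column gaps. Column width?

37.34 mm

Margins: 6.75% × 148 = 9.99 mm each, so content = 148 − 19.98 = 128.02 mm.
3c + 2·8 = 128.02 → 3c = 112.02 → c = 37.34 mm.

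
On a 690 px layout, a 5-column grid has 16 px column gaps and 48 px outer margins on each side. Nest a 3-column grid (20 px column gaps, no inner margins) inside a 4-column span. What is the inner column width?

144 px

Take off 96 px of margins, leaving 594 px.
Subtracting 4 column gaps of 16 leaves 530 for 5 columns, so c = 106 px.
4-column span = 4·106 + 3·16 = 472 px.
3d + 2·20 = 472 → 3d = 432 → d = 144 px.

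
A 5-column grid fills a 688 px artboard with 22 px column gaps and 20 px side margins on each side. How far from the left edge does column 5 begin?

Take off 40 px of margins, leaving 648 px.
648 − 4·22 = 560; ÷5 gives c = 112 px.
Before column 5: the margin + 4 columns + 4 column gaps.
Offset = 20 + 4·(112 + 22) = 20 + 536 = 556 px.

556 px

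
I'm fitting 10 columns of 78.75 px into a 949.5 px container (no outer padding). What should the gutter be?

Columns use 787.5 px, leaving 162 px across 9 gutters = 18 px each.

18 px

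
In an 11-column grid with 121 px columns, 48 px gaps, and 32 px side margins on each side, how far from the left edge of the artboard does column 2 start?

Before column 2: the margin + 1 column + 1 gap.
Offset = 32 + 1·(121 + 48) = 32 + 169 = 201 px.

201 px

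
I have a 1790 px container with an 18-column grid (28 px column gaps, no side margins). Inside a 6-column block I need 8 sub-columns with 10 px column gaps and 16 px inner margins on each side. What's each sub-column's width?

59.5 px

Subtracting 17 column gaps of 28 leaves 1314 for 18 columns, so c = 73 px.
6-column span = 6·73 + 5·28 = 578 px.
Inner content = 578 − 2·16 = 546 px.
546 − 7·10 = 476; ÷8 gives d = 59.5 px.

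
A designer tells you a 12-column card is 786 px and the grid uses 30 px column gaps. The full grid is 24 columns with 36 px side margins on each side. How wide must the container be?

12 columns + 11 column gaps: 12c + 11·30 = 786.
12c = 786 − 330 = 456, so c = 38 px.
Adding margins, columns and gutters: 72 + 912 + 690 = 1674 px.

1674 px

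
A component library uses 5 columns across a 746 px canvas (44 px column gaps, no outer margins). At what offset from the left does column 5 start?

632 px

5 columns + 4 column gaps: 5c + 4·44 = 746.
5c = 746 − 176 = 570, so c = 114 px.
Each column+gutter stride is 158 px; with no margin, 4 of them is 632 px.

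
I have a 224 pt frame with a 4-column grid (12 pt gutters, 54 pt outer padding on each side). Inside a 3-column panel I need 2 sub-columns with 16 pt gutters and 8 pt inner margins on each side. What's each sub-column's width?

26 pt

Outer content = 224 − 2·54 = 116 pt.
4 columns + 3 gutters: 4c + 3·12 = 116.
4c = 116 − 36 = 80, so c = 20 pt.
3-column span = 3·20 + 2·12 = 84 pt.
Inner content = 84 − 2·8 = 68 pt.
2 columns + 1 gutter: 2d + 1·16 = 68.
2d = 68 − 16 = 52, so d = 26 pt.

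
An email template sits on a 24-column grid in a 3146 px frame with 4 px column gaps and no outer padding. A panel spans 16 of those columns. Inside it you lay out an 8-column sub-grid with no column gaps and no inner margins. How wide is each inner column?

262 px

24 columns + 23 column gaps: 24c + 23·4 = 3146.
24c = 3146 − 92 = 3054, so c = 127.25 px.
16 columns plus 15 column gaps: 2036 + 60 = 2096 px.
2096 / 8 = 262 px per column.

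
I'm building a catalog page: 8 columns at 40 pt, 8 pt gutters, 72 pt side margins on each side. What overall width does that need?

520 pt

Adding margins, columns and gutters: 144 + 320 + 56 = 520 pt.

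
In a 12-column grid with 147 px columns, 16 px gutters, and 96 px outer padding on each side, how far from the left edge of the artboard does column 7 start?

1074 px

Each column+gutter stride is 163 px; 6 of them past the 96 px margin is 96 + 978 = 1074 px.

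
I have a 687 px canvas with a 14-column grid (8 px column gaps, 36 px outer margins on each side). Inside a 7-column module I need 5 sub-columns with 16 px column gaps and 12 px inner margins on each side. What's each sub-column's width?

Outer content = 687 − 2·36 = 615 px.
14 columns + 13 column gaps: 14c + 13·8 = 615.
14c = 615 − 104 = 511, so c = 36.5 px.
Span of 7: 7·36.5 + 6·8 = 255.5 + 48 = 303.5 px.
Inner content = 303.5 − 2·12 = 279.5 px.
5d + 4·16 = 279.5 → 5d = 215.5 → d = 43.1 px.

43.1 px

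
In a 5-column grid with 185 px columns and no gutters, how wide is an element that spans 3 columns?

With no gutters, 3 columns span 3·185 = 555 px.

555 px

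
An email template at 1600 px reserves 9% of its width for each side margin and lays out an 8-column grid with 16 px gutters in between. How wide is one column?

Margins: 9% × 1600 = 144 px each, so content = 1600 − 288 = 1312 px.
8c + 7·16 = 1312 → 8c = 1200 → c = 150 px.

150 px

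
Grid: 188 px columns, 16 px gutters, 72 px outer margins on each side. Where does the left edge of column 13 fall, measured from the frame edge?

Each column+gutter stride is 204 px; 12 of them past the 72 px margin is 72 + 2448 = 2520 px.

2520 px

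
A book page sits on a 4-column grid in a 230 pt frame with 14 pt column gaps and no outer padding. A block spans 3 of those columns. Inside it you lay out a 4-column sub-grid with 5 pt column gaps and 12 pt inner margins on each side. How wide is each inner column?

32.5 pt

4c + 3·14 = 230 → 4c = 188 → c = 47 pt.
3-column span = 3·47 + 2·14 = 169 pt.
Inner content = 169 − 2·12 = 145 pt.
4d + 3·5 = 145 → 4d = 130 → d = 32.5 pt.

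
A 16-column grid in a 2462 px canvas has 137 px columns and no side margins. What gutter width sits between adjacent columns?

18 px

16 columns take 16·137 = 2192 px; remaining 270 splits into 15 gutters.
g = 270 / 15 = 18 px.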